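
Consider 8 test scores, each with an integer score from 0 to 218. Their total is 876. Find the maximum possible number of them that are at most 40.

Suppose k of them are at most 40. Those contribute at most 40 each and the rest at most 218 each.
So the total is at most 40k + 218(8 − k) = 1744 − 178k. This must still be ≥ 876, so k ≤ 4.
k = 4 is achieved by 4 values at 40 and 4 at 218, total 1032; lower one of the 218's by 156 (still > 40) to reach 876.

4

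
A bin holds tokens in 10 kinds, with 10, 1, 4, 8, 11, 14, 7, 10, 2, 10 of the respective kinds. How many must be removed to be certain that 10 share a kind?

In the worst case you take as many as possible of each kind without reaching 10: 9 + 1 + 4 + 8 + 9 + 9 + 7 + 9 + 2 + 9 = 67.
The next one must give 10 of some kind, so 67 + 1 = 68.

68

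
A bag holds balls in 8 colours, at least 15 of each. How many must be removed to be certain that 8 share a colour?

In the worst case you draw 7 of each of the 8 colours: 8 × 7 = 56.
One more forces 8 of some colour, so 56 + 1 = 57.

57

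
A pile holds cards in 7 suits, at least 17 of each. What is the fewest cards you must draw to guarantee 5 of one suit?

29

In the worst case you draw 4 of each of the 7 suits: 7 × 4 = 28.
One more forces 5 of some suit, so 28 + 1 = 29.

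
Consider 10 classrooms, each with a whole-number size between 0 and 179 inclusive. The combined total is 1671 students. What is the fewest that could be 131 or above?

Each value short of 131 is at most 130, costing at least 179 − 130 = 49 against the maximum total of 1790.
We can afford to lose at most 1790 − 1671 = 119, so at most ⌊119/49⌋ = 2 fall short, and at least 8 are ≥ 131.
Exactly 8 works: 8 values at 179 and 2 at 130 total 1692; lower one of the high values by 21 (still ≥ 131) to hit 1671.

8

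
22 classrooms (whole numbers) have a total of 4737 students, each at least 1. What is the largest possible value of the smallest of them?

215

The average is 4737/22 < 216, so some value is ≤ 215.
Equality holds with 15 values of 215 and 7 values of 216.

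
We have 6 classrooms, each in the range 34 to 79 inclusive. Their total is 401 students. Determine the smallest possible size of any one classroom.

34

Minimizing one value means maximizing the remaining 5.
The other 5 can take up 5 × 79 = 395 ≥ 401 − 34, so one classroom can sit at its floor of 34.
Achievable: one at 34 and the other 5 totalling 367, which fits since 5 × 34 ≤ 367 ≤ 5 × 79.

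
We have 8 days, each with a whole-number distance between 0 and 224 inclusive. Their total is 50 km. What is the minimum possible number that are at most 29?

7

Let j be the number exceeding 29. Then the total is ≥ 30·j + 0·(8 − j) = 0 + 30j.
So 30j ≤ 50 and j ≤ 1; hence at least 8 − 1 = 7 are ≤ 29.
Exactly 7 works: 7 values at 0 and 1 at 30 total 30; raise one of the low values by 20 (still ≤ 29) to hit 50.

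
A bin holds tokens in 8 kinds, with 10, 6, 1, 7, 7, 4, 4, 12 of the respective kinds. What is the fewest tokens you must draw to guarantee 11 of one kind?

In the worst case you take as many as possible of each kind without reaching 11: 10 + 6 + 1 + 7 + 7 + 4 + 4 + 10 = 49.
The next one must give 11 of some kind, so 49 + 1 = 50.

50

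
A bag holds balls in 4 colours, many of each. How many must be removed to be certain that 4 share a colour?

13

In the worst case you draw 3 of each of the 4 colours: 4 × 3 = 12.
One more forces 4 of some colour, so 12 + 1 = 13.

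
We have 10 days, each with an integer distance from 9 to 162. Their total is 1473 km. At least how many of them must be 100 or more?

If only k of them are at least 100, the other 10 − k are at most 99, so the total is at most k·162 + (10 − k)·99.
This must reach 1473, so k·162 + (10 − k)·99 ≥ 1473, giving k ≥ 8.
Exactly 8 works: 8 values at 162 and 2 at 99 total 1494; lower one of the high values by 21 (still ≥ 100) to hit 1473.

8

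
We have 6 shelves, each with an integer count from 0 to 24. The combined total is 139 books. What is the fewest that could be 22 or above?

Each value short of 22 is at most 21, costing at least 24 − 21 = 3 against the maximum total of 144.
We can afford to lose at most 144 − 139 = 5, so at most ⌊5/3⌋ = 1 fall short, and at least 5 are ≥ 22.
Exactly 5 works: 5 values at 24 and 1 at 21 total 141; lower one of the high values by 2 (still ≥ 22) to hit 139.

5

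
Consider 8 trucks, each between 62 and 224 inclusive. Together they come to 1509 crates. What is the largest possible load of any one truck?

224

To make one truck as large as possible, make the other 7 as small as possible.
The other 7 contribute at least 7 × 62 = 434, leaving at most 1509 − 434 = 1075.
But each truck is capped at 224, so the maximum is 224.
Achievable: one at 224 and the other 7 totalling 1285, which fits since 7 × 62 ≤ 1285 ≤ 7 × 224.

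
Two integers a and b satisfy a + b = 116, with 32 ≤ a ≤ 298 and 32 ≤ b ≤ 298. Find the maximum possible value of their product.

3364

ab = a(116 − a) is maximized when a is as near 116/2 as the bounds allow.
Taking a = 58 and b = 58 (both in [32, 298]) gives ab = 3364.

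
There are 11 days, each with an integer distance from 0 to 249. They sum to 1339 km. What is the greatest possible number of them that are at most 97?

Each value at 97 or below falls at least 249 − 97 = 152 short of the ceiling 249.
The ceiling total is 11 × 249 = 2739, and we need 1339, so at most ⌊(2739 − 1339)/152⌋ = 9 can be that low.
k = 9 is achieved by 9 values at 97 and 2 at 249, total 1371; lower one of the 249's by 32 (still > 97) to reach 1339.

9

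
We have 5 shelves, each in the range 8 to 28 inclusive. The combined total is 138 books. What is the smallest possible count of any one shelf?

26

To make one shelf as small as possible, make the other 4 as large as possible.
The other 4 contribute at most 4 × 28 = 112, leaving at least 138 − 112 = 26.
Since 26 ≥ 8, this is achievable: one at 26 and 4 at 28.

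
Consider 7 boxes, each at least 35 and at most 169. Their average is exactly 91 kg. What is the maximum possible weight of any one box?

169

Maximizing one value means minimizing the remaining 6.
The total is 7 × 91 = 637.
The other 6 contribute at least 6 × 35 = 210, leaving at most 637 − 210 = 427.
But each box is capped at 169, so the maximum is 169.
Achievable: one at 169 and the other 6 totalling 468, which fits since 6 × 35 ≤ 468 ≤ 6 × 169.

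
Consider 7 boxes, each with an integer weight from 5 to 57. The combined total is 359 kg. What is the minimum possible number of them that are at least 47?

If only k of them are at least 47, the other 7 − k are at most 46, so the total is at most k·57 + (7 − k)·46.
This must reach 359, so k·57 + (7 − k)·46 ≥ 359, giving k ≥ 4.
Exactly 4 works: 4 values at 57 and 3 at 46 total 366; lower one of the high values by 7 (still ≥ 47) to hit 359.

4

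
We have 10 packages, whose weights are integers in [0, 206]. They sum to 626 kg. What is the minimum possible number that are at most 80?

3

If only k of them are at most 80, the other 10 − k are at least 81, so the total is at least (10 − k)·81 + k·0.
This is ≤ 626, so (10 − k)·81 + 0k ≤ 626, which gives k ≥ 3.
Exactly 3 works: 3 values at 0 and 7 at 81 total 567; raise one of the low values by 59 (still ≤ 80) to hit 626.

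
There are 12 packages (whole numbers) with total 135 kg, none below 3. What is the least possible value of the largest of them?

The 12 values sum to 135, so their maximum is at least ⌈135/12⌉ = 12.
Achievable: 3 of them at 12 and 9 at 11 total 135.

12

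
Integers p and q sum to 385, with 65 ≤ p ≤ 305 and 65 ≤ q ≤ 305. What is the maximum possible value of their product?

37056

With p + q fixed, pq peaks when the two are closest together.
Taking p = 192 and q = 193 (both in [65, 305]) gives pq = 37056.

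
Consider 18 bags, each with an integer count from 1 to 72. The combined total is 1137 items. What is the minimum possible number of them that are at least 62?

If only k of them are at least 62, the other 18 − k are at most 61, so the total is at most k·72 + (18 − k)·61.
This must reach 1137, so k·72 + (18 − k)·61 ≥ 1137, giving k ≥ 4.
Exactly 4 works: 4 values at 72 and 14 at 61 total 1142; lower one of the high values by 5 (still ≥ 62) to hit 1137.

4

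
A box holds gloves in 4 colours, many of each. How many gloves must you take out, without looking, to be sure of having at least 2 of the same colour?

In the worst case you draw 1 of each of the 4 colours: 4 × 1 = 4.
One more forces 2 of some colour, so 4 + 1 = 5.

5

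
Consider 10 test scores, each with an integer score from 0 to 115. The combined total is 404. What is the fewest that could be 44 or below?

Each value above 44 is at least 45, contributing at least 45 − 0 = 45 above the floor 0.
The sum exceeds the floor total 0 by 404, so at most ⌊404/45⌋ = 8 exceed 44, and at least 2 are ≤ 44.
Exactly 2 works: 2 values at 0 and 8 at 45 total 360; raise one of the low values by 44 (still ≤ 44) to hit 404.

2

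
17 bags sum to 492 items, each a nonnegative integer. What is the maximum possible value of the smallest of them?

If every one of the 17 were at least 29, the total would be at least 17 × 29 = 493 > 492.
Achievable: 1 of them at 28 and 16 at 29 total 492.

28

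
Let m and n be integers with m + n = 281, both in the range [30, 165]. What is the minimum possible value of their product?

mn = m(281 − m) is concave in m, so over [116, 165] it is minimized at an endpoint.
At the endpoint m = 116, n = 281 − 116 = 165, so mn = 116 × 165 = 19140.

19140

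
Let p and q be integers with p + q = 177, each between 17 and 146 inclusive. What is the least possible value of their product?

For a fixed sum, pq is smallest when p and q are as far apart as possible.
The extreme feasible split is p = 31, q = 146, giving pq = 4526.

4526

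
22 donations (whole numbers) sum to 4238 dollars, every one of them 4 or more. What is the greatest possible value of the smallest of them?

192

The average is 4238/22 < 193, so some value is ≤ 192.
Taking 8 copies of 192 and 14 copies of 193 gives exactly 4238, so 192 is attained.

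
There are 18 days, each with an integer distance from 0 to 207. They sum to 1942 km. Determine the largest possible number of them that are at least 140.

13

With k values at 140 or above and the rest at least 0, the sum is at least 0 + 140k.
Since the sum is 1942, we need 140k ≤ 1942, i.e. k ≤ 13.
k = 13 is achieved by 13 values at 140 and 5 at 0, total 1820; add 122 to one value (staying below 140) to reach 1942.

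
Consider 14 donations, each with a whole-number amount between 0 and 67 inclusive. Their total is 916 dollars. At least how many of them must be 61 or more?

11

Each value short of 61 is at most 60, costing at least 67 − 60 = 7 against the maximum total of 938.
We can afford to lose at most 938 − 916 = 22, so at most ⌊22/7⌋ = 3 fall short, and at least 11 are ≥ 61.
Exactly 11 works: 11 values at 67 and 3 at 60 total 917; lower one of the high values by 1 (still ≥ 61) to hit 916.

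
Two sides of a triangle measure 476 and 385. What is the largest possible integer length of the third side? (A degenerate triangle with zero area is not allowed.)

The third side must be less than 476 + 385 = 861.
The largest integer below 861 is 860.

860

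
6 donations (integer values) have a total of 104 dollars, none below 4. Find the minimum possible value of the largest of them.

18

If every one of the 6 were at most 17, the total would be at most 6 × 17 = 102 < 104.
Equality holds with 2 values of 18 and 4 values of 17.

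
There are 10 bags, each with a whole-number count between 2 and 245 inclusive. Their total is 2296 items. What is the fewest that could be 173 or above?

8

Suppose at most 10 − j of them reach 173; then j values are ≤ 172 and the rest ≤ 245.
The total is then ≤ 172·j + 245·(10 − j) = 2450 − 73j. For this to be ≥ 2296 we need j ≤ 2, so at least 10 − 2 = 8 must reach 173.
Exactly 8 works: 8 values at 245 and 2 at 172 total 2304; lower one of the high values by 8 (still ≥ 173) to hit 2296.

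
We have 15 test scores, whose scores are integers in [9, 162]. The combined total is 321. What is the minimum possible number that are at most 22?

2

If only k of them are at most 22, the other 15 − k are at least 23, so the total is at least (15 − k)·23 + k·9.
This is ≤ 321, so (15 − k)·23 + 9k ≤ 321, which gives k ≥ 2.
Exactly 2 works: 2 values at 9 and 13 at 23 total 317; raise one of the low values by 4 (still ≤ 22) to hit 321.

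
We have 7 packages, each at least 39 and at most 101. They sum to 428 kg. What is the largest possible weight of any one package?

To make one package as large as possible, make the other 6 as small as possible.
The other 6 contribute at least 6 × 39 = 234, leaving at most 428 − 234 = 194.
But each package is capped at 101, so the maximum is 101.
Achievable: one at 101 and the other 6 totalling 327, which fits since 6 × 39 ≤ 327 ≤ 6 × 101.

101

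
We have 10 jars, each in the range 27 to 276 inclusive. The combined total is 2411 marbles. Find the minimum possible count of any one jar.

27

Minimizing one value means maximizing the remaining 9.
The other 9 can take up 9 × 276 = 2484 ≥ 2411 − 27, so one jar can sit at its floor of 27.
Achievable: one at 27 and the other 9 totalling 2384, which fits since 9 × 27 ≤ 2384 ≤ 9 × 276.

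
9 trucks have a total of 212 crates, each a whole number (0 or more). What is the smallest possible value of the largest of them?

24

The 9 values sum to 212, so their maximum is at least ⌈212/9⌉ = 24.
Achievable: 5 of them at 24 and 4 at 23 total 212.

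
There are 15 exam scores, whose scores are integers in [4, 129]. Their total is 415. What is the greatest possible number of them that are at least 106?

Suppose k of them are at least 106. Those contribute at least 106 each and the other 15 − k at least 4 each.
So the total is at least 106k + 4(15 − k) = 60 + 102k. This must be ≤ 415, giving k ≤ 3.
k = 3 is achieved by 3 values at 106 and 12 at 4, total 366; add 49 to one value (staying below 106) to reach 415.

3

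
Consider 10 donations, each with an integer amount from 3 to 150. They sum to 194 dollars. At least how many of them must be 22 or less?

2

Each value above 22 is at least 23, contributing at least 23 − 3 = 20 above the floor 3.
The sum exceeds the floor total 30 by 164, so at most ⌊164/20⌋ = 8 exceed 22, and at least 2 are ≤ 22.
Exactly 2 works: 2 values at 3 and 8 at 23 total 190; raise one of the low values by 4 (still ≤ 22) to hit 194.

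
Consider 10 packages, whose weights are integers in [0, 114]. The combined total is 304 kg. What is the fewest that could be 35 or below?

2

Each value above 35 is at least 36, contributing at least 36 − 0 = 36 above the floor 0.
The sum exceeds the floor total 0 by 304, so at most ⌊304/36⌋ = 8 exceed 35, and at least 2 are ≤ 35.
Exactly 2 works: 2 values at 0 and 8 at 36 total 288; raise one of the low values by 16 (still ≤ 35) to hit 304.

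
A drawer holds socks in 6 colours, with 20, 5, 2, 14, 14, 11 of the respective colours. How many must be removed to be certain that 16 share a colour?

62

In the worst case you take as many as possible of each colour without reaching 16: 15 + 5 + 2 + 14 + 14 + 11 = 61.
The next one must give 16 of some colour, so 61 + 1 = 62.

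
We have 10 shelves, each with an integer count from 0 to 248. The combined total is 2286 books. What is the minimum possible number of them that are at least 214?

If only k of them are at least 214, the other 10 − k are at most 213, so the total is at most k·248 + (10 − k)·213.
This must reach 2286, so k·248 + (10 − k)·213 ≥ 2286, giving k ≥ 5.
Exactly 5 works: 5 values at 248 and 5 at 213 total 2305; lower one of the high values by 19 (still ≥ 214) to hit 2286.

5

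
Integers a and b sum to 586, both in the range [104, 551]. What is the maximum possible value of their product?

85849

ab = a(586 − a) is maximized when a is as near 586/2 as the bounds allow.
Taking a = 293 and b = 293 (both in [104, 551]) gives ab = 85849.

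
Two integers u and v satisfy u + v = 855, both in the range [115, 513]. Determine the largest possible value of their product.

182756

uv = u(855 − u) is maximized when u is as near 855/2 as the bounds allow.
Taking u = 427 and v = 428 (both in [115, 513]) gives uv = 182756.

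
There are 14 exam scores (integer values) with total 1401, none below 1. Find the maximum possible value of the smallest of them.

100

The average is 1401/14 < 101, so some value is ≤ 100.
Equality holds with 13 values of 100 and 1 value of 101.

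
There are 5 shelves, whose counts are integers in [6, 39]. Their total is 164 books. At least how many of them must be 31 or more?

2

Suppose at most 5 − j of them reach 31; then j values are ≤ 30 and the rest ≤ 39.
The total is then ≤ 30·j + 39·(5 − j) = 195 − 9j. For this to be ≥ 164 we need j ≤ 3, so at least 5 − 3 = 2 must reach 31.
Exactly 2 works: 2 values at 39 and 3 at 30 total 168; lower one of the high values by 4 (still ≥ 31) to hit 164.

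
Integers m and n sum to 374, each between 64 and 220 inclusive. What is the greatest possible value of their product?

For a fixed sum, the product mn is largest when m and n are as close as possible.
Taking m = 187 and n = 187 (both in [64, 220]) gives mn = 34969.

34969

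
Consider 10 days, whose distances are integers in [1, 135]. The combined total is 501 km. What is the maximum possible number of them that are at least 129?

With k values at 129 or above and the rest at least 1, the sum is at least 10 + 128k.
Since the sum is 501, we need 128k ≤ 491, i.e. k ≤ 3.
k = 3 is achieved by 3 values at 129 and 7 at 1, total 394; add 107 to one value (staying below 129) to reach 501.

3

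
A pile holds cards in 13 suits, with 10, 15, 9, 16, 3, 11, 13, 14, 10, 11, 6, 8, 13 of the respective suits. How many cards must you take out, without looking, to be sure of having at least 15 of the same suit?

In the worst case you take as many as possible of each suit without reaching 15: 10 + 14 + 9 + 14 + 3 + 11 + 13 + 14 + 10 + 11 + 6 + 8 + 13 = 136.
The next one must give 15 of some suit, so 136 + 1 = 137.

137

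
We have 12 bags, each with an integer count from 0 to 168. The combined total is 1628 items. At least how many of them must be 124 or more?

Each value short of 124 is at most 123, costing at least 168 − 123 = 45 against the maximum total of 2016.
We can afford to lose at most 2016 − 1628 = 388, so at most ⌊388/45⌋ = 8 fall short, and at least 4 are ≥ 124.
Exactly 4 works: 4 values at 168 and 8 at 123 total 1656; lower one of the high values by 28 (still ≥ 124) to hit 1628.

4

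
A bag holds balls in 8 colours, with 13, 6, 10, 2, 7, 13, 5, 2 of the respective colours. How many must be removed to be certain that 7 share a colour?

40

In the worst case you take as many as possible of each colour without reaching 7: 6 + 6 + 6 + 2 + 6 + 6 + 5 + 2 = 39.
The next one must give 7 of some colour, so 39 + 1 = 40.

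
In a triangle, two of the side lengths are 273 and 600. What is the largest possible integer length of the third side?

The third side must be less than 273 + 600 = 873.
The largest integer below 873 is 872.

872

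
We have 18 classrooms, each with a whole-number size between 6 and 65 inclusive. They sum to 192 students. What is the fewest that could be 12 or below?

6

If only k of them are at most 12, the other 18 − k are at least 13, so the total is at least (18 − k)·13 + k·6.
This is ≤ 192, so (18 − k)·13 + 6k ≤ 192, which gives k ≥ 6.
Exactly 6 works: 6 values at 6 and 12 at 13 total 192.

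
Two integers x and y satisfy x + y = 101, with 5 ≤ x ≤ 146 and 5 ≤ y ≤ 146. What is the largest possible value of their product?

2550

With x + y fixed, xy peaks when the two are closest together.
Taking x = 50 and y = 51 (both in [5, 146]) gives xy = 2550.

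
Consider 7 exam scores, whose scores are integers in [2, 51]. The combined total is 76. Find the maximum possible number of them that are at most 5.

Suppose k of them are at most 5. Those contribute at most 5 each and the rest at most 51 each.
So the total is at most 5k + 51(7 − k) = 357 − 46k. This must still be ≥ 76, so k ≤ 6.
k = 6 is achieved by 6 values at 5 and 1 at 51, total 81; lower one of the 51's by 5 (still > 5) to reach 76.

6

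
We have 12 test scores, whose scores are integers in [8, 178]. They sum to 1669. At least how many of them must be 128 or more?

If only k of them are at least 128, the other 12 − k are at most 127, so the total is at most k·178 + (12 − k)·127.
This must reach 1669, so k·178 + (12 − k)·127 ≥ 1669, giving k ≥ 3.
Exactly 3 works: 3 values at 178 and 9 at 127 total 1677; lower one of the high values by 8 (still ≥ 128) to hit 1669.

3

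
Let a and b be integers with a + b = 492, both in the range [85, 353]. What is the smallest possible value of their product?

For a fixed sum, ab is smallest when a and b are as far apart as possible.
The extreme feasible split is a = 139, b = 353, giving ab = 49067.

49067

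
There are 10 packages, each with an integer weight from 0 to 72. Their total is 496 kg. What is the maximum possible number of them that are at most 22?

Suppose k of them are at most 22. Those contribute at most 22 each and the rest at most 72 each.
So the total is at most 22k + 72(10 − k) = 720 − 50k. This must still be ≥ 496, so k ≤ 4.
k = 4 is achieved by 4 values at 22 and 6 at 72, total 520; lower one of the 72's by 24 (still > 22) to reach 496.

4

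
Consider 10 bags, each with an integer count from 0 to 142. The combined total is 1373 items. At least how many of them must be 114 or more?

Each value short of 114 is at most 113, costing at least 142 − 113 = 29 against the maximum total of 1420.
We can afford to lose at most 1420 − 1373 = 47, so at most ⌊47/29⌋ = 1 fall short, and at least 9 are ≥ 114.
Exactly 9 works: 9 values at 142 and 1 at 113 total 1391; lower one of the high values by 18 (still ≥ 114) to hit 1373.

9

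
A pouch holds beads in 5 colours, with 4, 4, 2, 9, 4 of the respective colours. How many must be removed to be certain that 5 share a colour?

In the worst case you take as many as possible of each colour without reaching 5: 4 + 4 + 2 + 4 + 4 = 18.
The next one must give 5 of some colour, so 18 + 1 = 19.

19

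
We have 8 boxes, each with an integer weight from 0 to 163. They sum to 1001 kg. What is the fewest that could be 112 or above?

If only k of them are at least 112, the other 8 − k are at most 111, so the total is at most k·163 + (8 − k)·111.
This must reach 1001, so k·163 + (8 − k)·111 ≥ 1001, giving k ≥ 3.
Exactly 3 works: 3 values at 163 and 5 at 111 total 1044; lower one of the high values by 43 (still ≥ 112) to hit 1001.

3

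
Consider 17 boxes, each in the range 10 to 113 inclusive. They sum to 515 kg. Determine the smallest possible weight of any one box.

Minimizing one value means maximizing the remaining 16.
The other 16 can take up 16 × 113 = 1808 ≥ 515 − 10, so one box can sit at its floor of 10.
Achievable: one at 10 and the other 16 totalling 505, which fits since 16 × 10 ≤ 505 ≤ 16 × 113.

10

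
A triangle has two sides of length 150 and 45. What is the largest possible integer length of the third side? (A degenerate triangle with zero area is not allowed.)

The third side must be less than 150 + 45 = 195.
The largest integer below 195 is 194.

194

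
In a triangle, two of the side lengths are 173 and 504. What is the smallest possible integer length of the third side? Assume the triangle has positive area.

332

The third side must exceed |173 − 504| = 331.
The smallest integer above 331 is 332.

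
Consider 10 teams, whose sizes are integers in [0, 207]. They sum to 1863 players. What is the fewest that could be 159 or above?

6

Each value short of 159 is at most 158, costing at least 207 − 158 = 49 against the maximum total of 2070.
We can afford to lose at most 2070 − 1863 = 207, so at most ⌊207/49⌋ = 4 fall short, and at least 6 are ≥ 159.
Exactly 6 works: 6 values at 207 and 4 at 158 total 1874; lower one of the high values by 11 (still ≥ 159) to hit 1863.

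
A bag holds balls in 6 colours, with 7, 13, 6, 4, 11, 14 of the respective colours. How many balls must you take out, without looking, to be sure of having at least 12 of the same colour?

In the worst case you take as many as possible of each colour without reaching 12: 7 + 11 + 6 + 4 + 11 + 11 = 50.
The next one must give 12 of some colour, so 50 + 1 = 51.

51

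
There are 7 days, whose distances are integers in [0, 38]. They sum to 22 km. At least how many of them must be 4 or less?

Let j be the number exceeding 4. Then the total is ≥ 5·j + 0·(7 − j) = 0 + 5j.
So 5j ≤ 22 and j ≤ 4; hence at least 7 − 4 = 3 are ≤ 4.
Exactly 3 works: 3 values at 0 and 4 at 5 total 20; raise one of the low values by 2 (still ≤ 4) to hit 22.

3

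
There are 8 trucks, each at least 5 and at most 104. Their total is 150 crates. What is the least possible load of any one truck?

5

Minimizing one value means maximizing the remaining 7.
The other 7 can take up 7 × 104 = 728 ≥ 150 − 5, so one truck can sit at its floor of 5.
Achievable: one at 5 and the other 7 totalling 145, which fits since 7 × 5 ≤ 145 ≤ 7 × 104.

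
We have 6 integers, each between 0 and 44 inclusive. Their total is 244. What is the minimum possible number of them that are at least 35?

Suppose at most 6 − j of them reach 35; then j values are ≤ 34 and the rest ≤ 44.
The total is then ≤ 34·j + 44·(6 − j) = 264 − 10j. For this to be ≥ 244 we need j ≤ 2, so at least 6 − 2 = 4 must reach 35.
Exactly 4 works: 4 values at 44 and 2 at 34 total 244.

4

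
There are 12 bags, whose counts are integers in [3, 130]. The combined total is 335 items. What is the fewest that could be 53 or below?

7

If only k of them are at most 53, the other 12 − k are at least 54, so the total is at least (12 − k)·54 + k·3.
This is ≤ 335, so (12 − k)·54 + 3k ≤ 335, which gives k ≥ 7.
Exactly 7 works: 7 values at 3 and 5 at 54 total 291; raise one of the low values by 44 (still ≤ 53) to hit 335.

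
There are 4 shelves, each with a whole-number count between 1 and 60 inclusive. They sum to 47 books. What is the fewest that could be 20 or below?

If only k of them are at most 20, the other 4 − k are at least 21, so the total is at least (4 − k)·21 + k·1.
This is ≤ 47, so (4 − k)·21 + 1k ≤ 47, which gives k ≥ 2.
Exactly 2 works: 2 values at 1 and 2 at 21 total 44; raise one of the low values by 3 (still ≤ 20) to hit 47.

2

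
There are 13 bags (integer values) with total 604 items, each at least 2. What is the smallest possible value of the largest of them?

47

The average is 604/13 > 46, so not all 13 can be 46 or less; the largest is ≥ 47.
Equality holds with 6 values of 47 and 7 values of 46.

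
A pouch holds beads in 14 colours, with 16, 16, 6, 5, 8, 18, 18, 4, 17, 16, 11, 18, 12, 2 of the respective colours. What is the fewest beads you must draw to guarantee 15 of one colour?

In the worst case you take as many as possible of each colour without reaching 15: 14 + 14 + 6 + 5 + 8 + 14 + 14 + 4 + 14 + 14 + 11 + 14 + 12 + 2 = 146.
The next one must give 15 of some colour, so 146 + 1 = 147.

147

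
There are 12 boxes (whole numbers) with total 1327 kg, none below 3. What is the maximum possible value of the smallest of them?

110

The 12 values sum to 1327, so their minimum is at most ⌊1327/12⌋ = 110.
Equality holds with 5 values of 110 and 7 values of 111.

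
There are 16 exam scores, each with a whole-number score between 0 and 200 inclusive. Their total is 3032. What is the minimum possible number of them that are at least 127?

14

If only k of them are at least 127, the other 16 − k are at most 126, so the total is at most k·200 + (16 − k)·126.
This must reach 3032, so k·200 + (16 − k)·126 ≥ 3032, giving k ≥ 14.
Exactly 14 works: 14 values at 200 and 2 at 126 total 3052; lower one of the high values by 20 (still ≥ 127) to hit 3032.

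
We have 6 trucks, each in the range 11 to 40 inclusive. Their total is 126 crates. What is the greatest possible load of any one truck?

To make one truck as large as possible, make the other 5 as small as possible.
The other 5 contribute at least 5 × 11 = 55, leaving at most 126 − 55 = 71.
But each truck is capped at 40, so the maximum is 40.
Achievable: one at 40 and the other 5 totalling 86, which fits since 5 × 11 ≤ 86 ≤ 5 × 40.

40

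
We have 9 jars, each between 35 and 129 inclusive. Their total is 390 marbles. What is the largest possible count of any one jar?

110

Maximizing one value means minimizing the remaining 8.
The other 8 contribute at least 8 × 35 = 280, leaving at most 390 − 280 = 110.
Since 110 ≤ 129, this is achievable: one at 110 and 8 at 35.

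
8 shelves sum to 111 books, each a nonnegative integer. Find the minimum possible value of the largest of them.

The 8 values sum to 111, so their maximum is at least ⌈111/8⌉ = 14.
Achievable: 7 of them at 14 and 1 at 13 total 111.

14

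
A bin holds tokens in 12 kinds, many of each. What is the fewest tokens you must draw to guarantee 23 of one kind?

In the worst case you draw 22 of each of the 12 kinds: 12 × 22 = 264.
One more forces 23 of some kind, so 264 + 1 = 265.

265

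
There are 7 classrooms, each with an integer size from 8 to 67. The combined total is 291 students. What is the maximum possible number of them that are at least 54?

5

Suppose k of them are at least 54. Those contribute at least 54 each and the other 7 − k at least 8 each.
So the total is at least 54k + 8(7 − k) = 56 + 46k. This must be ≤ 291, giving k ≤ 5.
k = 5 is achieved by 5 values at 54 and 2 at 8, total 286; add 5 to one value (staying below 54) to reach 291.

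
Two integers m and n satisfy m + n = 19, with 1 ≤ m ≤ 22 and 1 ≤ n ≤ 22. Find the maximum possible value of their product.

90

mn = m(19 − m) is maximized when m is as near 19/2 as the bounds allow.
Taking m = 9 and n = 10 (both in [1, 22]) gives mn = 90.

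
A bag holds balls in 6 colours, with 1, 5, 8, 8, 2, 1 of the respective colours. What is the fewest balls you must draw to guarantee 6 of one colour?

20

In the worst case you take as many as possible of each colour without reaching 6: 1 + 5 + 5 + 5 + 2 + 1 = 19.
The next one must give 6 of some colour, so 19 + 1 = 20.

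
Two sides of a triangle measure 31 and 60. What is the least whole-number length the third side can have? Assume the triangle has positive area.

The third side must exceed |31 − 60| = 29.
The smallest integer above 29 is 30.

30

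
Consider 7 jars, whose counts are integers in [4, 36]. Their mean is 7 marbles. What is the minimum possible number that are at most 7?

2

The total is 7 × 7 = 49.
Let j be the number exceeding 7. Then the total is ≥ 8·j + 4·(7 − j) = 28 + 4j.
So 4j ≤ 21 and j ≤ 5; hence at least 7 − 5 = 2 are ≤ 7.
Exactly 2 works: 2 values at 4 and 5 at 8 total 48; raise one of the low values by 1 (still ≤ 7) to hit 49.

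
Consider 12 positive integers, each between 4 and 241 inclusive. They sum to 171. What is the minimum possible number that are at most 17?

4

Each value above 17 is at least 18, contributing at least 18 − 4 = 14 above the floor 4.
The sum exceeds the floor total 48 by 123, so at most ⌊123/14⌋ = 8 exceed 17, and at least 4 are ≤ 17.
Exactly 4 works: 4 values at 4 and 8 at 18 total 160; raise one of the low values by 11 (still ≤ 17) to hit 171.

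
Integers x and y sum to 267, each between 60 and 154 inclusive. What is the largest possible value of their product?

For a fixed sum, the product xy is largest when x and y are as close as possible.
Taking x = 133 and y = 134 (both in [60, 154]) gives xy = 17822.

17822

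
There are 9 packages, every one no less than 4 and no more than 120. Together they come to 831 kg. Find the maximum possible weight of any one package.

To make one package as large as possible, make the other 8 as small as possible.
The other 8 contribute at least 8 × 4 = 32, leaving at most 831 − 32 = 799.
But each package is capped at 120, so the maximum is 120.
Achievable: one at 120 and the other 8 totalling 711, which fits since 8 × 4 ≤ 711 ≤ 8 × 120.

120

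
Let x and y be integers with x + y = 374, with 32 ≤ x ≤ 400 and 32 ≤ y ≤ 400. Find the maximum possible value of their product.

34969

xy = x(374 − x) is maximized when x is as near 374/2 as the bounds allow.
Taking x = 187 and y = 187 (both in [32, 400]) gives xy = 34969.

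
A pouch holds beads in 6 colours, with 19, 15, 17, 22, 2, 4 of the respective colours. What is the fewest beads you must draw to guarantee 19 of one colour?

In the worst case you take as many as possible of each colour without reaching 19: 18 + 15 + 17 + 18 + 2 + 4 = 74.
The next one must give 19 of some colour, so 74 + 1 = 75.

75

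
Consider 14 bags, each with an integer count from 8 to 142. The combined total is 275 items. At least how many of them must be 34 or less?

8

Let j be the number exceeding 34. Then the total is ≥ 35·j + 8·(14 − j) = 112 + 27j.
So 27j ≤ 163 and j ≤ 6; hence at least 14 − 6 = 8 are ≤ 34.
Exactly 8 works: 8 values at 8 and 6 at 35 total 274; raise one of the low values by 1 (still ≤ 34) to hit 275.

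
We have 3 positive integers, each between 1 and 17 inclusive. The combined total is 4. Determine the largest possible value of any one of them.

2

To make one integer as large as possible, make the other 2 as small as possible.
The other 2 contribute at least 2 × 1 = 2, leaving at most 4 − 2 = 2.
Since 2 ≤ 17, this is achievable: one at 2 and 2 at 1.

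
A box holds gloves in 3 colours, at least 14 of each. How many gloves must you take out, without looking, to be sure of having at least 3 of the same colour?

7

You could draw 2 of every colour without reaching 3 of any — 6 in all.
One more forces 3 of some colour, so 6 + 1 = 7.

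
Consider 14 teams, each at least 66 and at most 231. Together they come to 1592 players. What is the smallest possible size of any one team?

To make one team as small as possible, make the other 13 as large as possible.
The other 13 can take up 13 × 231 = 3003 ≥ 1592 − 66, so one team can sit at its floor of 66.
Achievable: one at 66 and the other 13 totalling 1526, which fits since 13 × 66 ≤ 1526 ≤ 13 × 231.

66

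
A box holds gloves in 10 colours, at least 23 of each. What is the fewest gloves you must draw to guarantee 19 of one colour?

You could draw 18 of every colour without reaching 19 of any — 180 in all.
One more forces 19 of some colour, so 180 + 1 = 181.

181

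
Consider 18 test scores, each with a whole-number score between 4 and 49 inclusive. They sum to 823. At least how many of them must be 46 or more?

4

Suppose at most 18 − j of them reach 46; then j values are ≤ 45 and the rest ≤ 49.
The total is then ≤ 45·j + 49·(18 − j) = 882 − 4j. For this to be ≥ 823 we need j ≤ 14, so at least 18 − 14 = 4 must reach 46.
Exactly 4 works: 4 values at 49 and 14 at 45 total 826; lower one of the high values by 3 (still ≥ 46) to hit 823.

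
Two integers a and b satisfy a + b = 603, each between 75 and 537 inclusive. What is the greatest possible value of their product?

90902

For a fixed sum, the product ab is largest when a and b are as close as possible.
Taking a = 301 and b = 302 (both in [75, 537]) gives ab = 90902.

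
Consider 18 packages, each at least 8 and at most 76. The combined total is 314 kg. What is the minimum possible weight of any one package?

Minimizing one value means maximizing the remaining 17.
The other 17 can take up 17 × 76 = 1292 ≥ 314 − 8, so one package can sit at its floor of 8.
Achievable: one at 8 and the other 17 totalling 306, which fits since 17 × 8 ≤ 306 ≤ 17 × 76.

8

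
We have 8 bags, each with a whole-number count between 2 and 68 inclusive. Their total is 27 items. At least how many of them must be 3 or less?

3

If only k of them are at most 3, the other 8 − k are at least 4, so the total is at least (8 − k)·4 + k·2.
This is ≤ 27, so (8 − k)·4 + 2k ≤ 27, which gives k ≥ 3.
Exactly 3 works: 3 values at 2 and 5 at 4 total 26; raise one of the low values by 1 (still ≤ 3) to hit 27.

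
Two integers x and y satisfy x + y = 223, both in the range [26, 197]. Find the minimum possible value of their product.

5122

For a fixed sum, xy is smallest when x and y are as far apart as possible.
At the endpoint x = 26, y = 223 − 26 = 197, so xy = 26 × 197 = 5122.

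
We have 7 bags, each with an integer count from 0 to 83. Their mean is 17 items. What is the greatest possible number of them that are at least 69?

The total is 7 × 17 = 119.
If k of the values are ≥ 69, the total is ≥ 69k + 0(7 − k).
Setting 69k + 0(7 − k) ≤ 119 gives 69k ≤ 119, so k ≤ 1.
k = 1 is achieved by 1 value at 69 and 6 at 0, total 69; add 50 to one value (staying below 69) to reach 119.

1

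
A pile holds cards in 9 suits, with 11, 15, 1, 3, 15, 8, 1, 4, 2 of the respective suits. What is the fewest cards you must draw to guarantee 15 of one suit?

59

In the worst case you take as many as possible of each suit without reaching 15: 11 + 14 + 1 + 3 + 14 + 8 + 1 + 4 + 2 = 58.
The next one must give 15 of some suit, so 58 + 1 = 59.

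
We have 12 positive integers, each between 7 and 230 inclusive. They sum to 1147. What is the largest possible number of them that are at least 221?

4

If k of the values are ≥ 221, the total is ≥ 221k + 7(12 − k).
Setting 221k + 7(12 − k) ≤ 1147 gives 214k ≤ 1063, so k ≤ 4.
k = 4 is achieved by 4 values at 221 and 8 at 7, total 940; add 207 to one value (staying below 221) to reach 1147.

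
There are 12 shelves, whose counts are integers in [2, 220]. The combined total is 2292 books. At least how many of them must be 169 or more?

6

If only k of them are at least 169, the other 12 − k are at most 168, so the total is at most k·220 + (12 − k)·168.
This must reach 2292, so k·220 + (12 − k)·168 ≥ 2292, giving k ≥ 6.
Exactly 6 works: 6 values at 220 and 6 at 168 total 2328; lower one of the high values by 36 (still ≥ 169) to hit 2292.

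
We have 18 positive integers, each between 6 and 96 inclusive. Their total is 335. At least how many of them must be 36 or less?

If only k of them are at most 36, the other 18 − k are at least 37, so the total is at least (18 − k)·37 + k·6.
This is ≤ 335, so (18 − k)·37 + 6k ≤ 335, which gives k ≥ 11.
Exactly 11 works: 11 values at 6 and 7 at 37 total 325; raise one of the low values by 10 (still ≤ 36) to hit 335.

11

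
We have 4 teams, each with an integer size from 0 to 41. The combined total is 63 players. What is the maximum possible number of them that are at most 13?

Each value at 13 or below falls at least 41 − 13 = 28 short of the ceiling 41.
The ceiling total is 4 × 41 = 164, and we need 63, so at most ⌊(164 − 63)/28⌋ = 3 can be that low.
k = 3 is achieved by 3 values at 13 and 1 at 41, total 80; lower one of the 41's by 17 (still > 13) to reach 63.

3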